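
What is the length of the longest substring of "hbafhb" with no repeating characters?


Input: "hbafhb"
Sliding window (track last position of each char):
  Position 0 ('h'): window [0,0] length 1 -- new best
  Position 1 ('b'): window [0,1] length 2 -- new best
  Position 2 ('a'): window [0,2] length 3 -- new best
  Position 3 ('f'): window [0,3] length 4 -- new best
  Position 4 ('h'): repeat (last at 0), move window start to 1
  Position 4 ('h'): window [1,4] length 4
  Position 5 ('b'): repeat (last at 1), move window start to 2
  Position 5 ('b'): window [2,5] length 4
Longest substring with no repeats: "hbaf" with length 4

4


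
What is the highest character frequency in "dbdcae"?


Input: dbdcae
Character counts:
  'a': 1
  'b': 1
  'c': 1
  'd': 2
  'e': 1
Maximum frequency: 2

2


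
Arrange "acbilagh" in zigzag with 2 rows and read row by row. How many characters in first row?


Zigzag "acbilagh" into 2 rows:
Placing characters:
  'a' => row 0
  'c' => row 1
  'b' => row 0
  'i' => row 1
  'l' => row 0
  'a' => row 1
  'g' => row 0
  'h' => row 1
Rows:
  Row 0: "ablg"
  Row 1: "ciah"
First row length: 4

4


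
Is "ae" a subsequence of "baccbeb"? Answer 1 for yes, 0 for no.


Check if "ae" is a subsequence of "baccbeb"
Greedy scan:
  Position 0 ('b'): no match needed
  Position 1 ('a'): matches sub[0] = 'a'
  Position 2 ('c'): no match needed
  Position 3 ('c'): no match needed
  Position 4 ('b'): no match needed
  Position 5 ('e'): matches sub[1] = 'e'
  Position 6 ('b'): no match needed
All 2 characters matched => is a subsequence

1


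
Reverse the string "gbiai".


Input: gbiai
Reading characters right to left:
  Position 4: 'i'
  Position 3: 'a'
  Position 2: 'i'
  Position 1: 'b'
  Position 0: 'g'
Reversed: iaibg

iaibg


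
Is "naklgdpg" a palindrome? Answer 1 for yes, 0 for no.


Input: naklgdpg
Reversed: gpdglkan
  Compare pos 0 ('n') with pos 7 ('g'): MISMATCH
  Compare pos 1 ('a') with pos 6 ('p'): MISMATCH
  Compare pos 2 ('k') with pos 5 ('d'): MISMATCH
  Compare pos 3 ('l') with pos 4 ('g'): MISMATCH
Result: not a palindrome

0


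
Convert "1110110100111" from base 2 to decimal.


Input: "1110110100111" in base 2
Positional expansion:
  Digit '1' (value 1) x 2^12 = 4096
  Digit '1' (value 1) x 2^11 = 2048
  Digit '1' (value 1) x 2^10 = 1024
  Digit '0' (value 0) x 2^9 = 0
  Digit '1' (value 1) x 2^8 = 256
  Digit '1' (value 1) x 2^7 = 128
  Digit '0' (value 0) x 2^6 = 0
  Digit '1' (value 1) x 2^5 = 32
  Digit '0' (value 0) x 2^4 = 0
  Digit '0' (value 0) x 2^3 = 0
  Digit '1' (value 1) x 2^2 = 4
  Digit '1' (value 1) x 2^1 = 2
  Digit '1' (value 1) x 2^0 = 1
Sum = 7591

7591


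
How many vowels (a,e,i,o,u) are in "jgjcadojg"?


Input: jgjcadojg
Checking each character:
  'j' at position 0: consonant
  'g' at position 1: consonant
  'j' at position 2: consonant
  'c' at position 3: consonant
  'a' at position 4: vowel (running total: 1)
  'd' at position 5: consonant
  'o' at position 6: vowel (running total: 2)
  'j' at position 7: consonant
  'g' at position 8: consonant
Total vowels: 2

2


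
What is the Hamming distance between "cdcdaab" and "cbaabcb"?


Comparing "cdcdaab" and "cbaabcb" position by position:
  Position 0: 'c' vs 'c' => same
  Position 1: 'd' vs 'b' => differ
  Position 2: 'c' vs 'a' => differ
  Position 3: 'd' vs 'a' => differ
  Position 4: 'a' vs 'b' => differ
  Position 5: 'a' vs 'c' => differ
  Position 6: 'b' vs 'b' => same
Total differences (Hamming distance): 5

5


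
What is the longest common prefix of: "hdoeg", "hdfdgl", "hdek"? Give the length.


Words: hdoeg, hdfdgl, hdek
  Position 0: all 'h' => match
  Position 1: all 'd' => match
  Position 2: ('o', 'f', 'e') => mismatch, stop
LCP = "hd" (length 2)

2


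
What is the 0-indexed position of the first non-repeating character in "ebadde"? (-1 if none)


Input: ebadde
Character frequencies:
  'a': 1
  'b': 1
  'd': 2
  'e': 2
Scanning left to right for freq == 1:
  Position 0 ('e'): freq=2, skip
  Position 1 ('b'): unique! => answer = 1

1


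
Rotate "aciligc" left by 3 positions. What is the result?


Input: "aciligc", rotate left by 3
First 3 characters: "aci"
Remaining characters: "ligc"
Concatenate remaining + first: "ligc" + "aci" = "ligcaci"

ligcaci


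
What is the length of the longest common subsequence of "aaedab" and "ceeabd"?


LCS of "aaedab" and "ceeabd"
DP table:
           c    e    e    a    b    d
      0    0    0    0    0    0    0
  a   0    0    0    0    1    1    1
  a   0    0    0    0    1    1    1
  e   0    0    1    1    1    1    1
  d   0    0    1    1    1    1    2
  a   0    0    1    1    2    2    2
  b   0    0    1    1    2    3    3
LCS length = dp[6][6] = 3

3


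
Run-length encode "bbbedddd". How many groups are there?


Input: bbbedddd
Scanning for consecutive runs:
  Group 1: 'b' x 3 (positions 0-2)
  Group 2: 'e' x 1 (positions 3-3)
  Group 3: 'd' x 4 (positions 4-7)
Total groups: 3

3


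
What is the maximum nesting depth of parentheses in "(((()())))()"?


Input: "(((()())))()"
Tracking depth:
  Position 0 '(': depth becomes 1
  Position 1 '(': depth becomes 2
  Position 2 '(': depth becomes 3
  Position 3 '(': depth becomes 4
  Position 4 ')': depth becomes 3
  Position 5 '(': depth becomes 4
  Position 6 ')': depth becomes 3
  Position 7 ')': depth becomes 2
  Position 8 ')': depth becomes 1
  Position 9 ')': depth becomes 0
  Position 10 '(': depth becomes 1
  Position 11 ')': depth becomes 0
Maximum depth reached: 4

4


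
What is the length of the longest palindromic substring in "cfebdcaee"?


Input: "cfebdcaee"
Checking substrings for palindromes:
  [7:9] "ee" (len 2) => palindrome
Longest palindromic substring: "ee" with length 2

2


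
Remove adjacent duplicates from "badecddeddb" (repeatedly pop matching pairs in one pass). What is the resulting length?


Input: badecddeddb
Stack-based adjacent duplicate removal:
  Read 'b': push. Stack: b
  Read 'a': push. Stack: ba
  Read 'd': push. Stack: bad
  Read 'e': push. Stack: bade
  Read 'c': push. Stack: badec
  Read 'd': push. Stack: badecd
  Read 'd': matches stack top 'd' => pop. Stack: badec
  Read 'e': push. Stack: badece
  Read 'd': push. Stack: badeced
  Read 'd': matches stack top 'd' => pop. Stack: badece
  Read 'b': push. Stack: badeceb
Final stack: "badeceb" (length 7)

7


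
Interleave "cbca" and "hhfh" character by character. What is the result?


Interleaving "cbca" and "hhfh":
  Position 0: 'c' from first, 'h' from second => "ch"
  Position 1: 'b' from first, 'h' from second => "bh"
  Position 2: 'c' from first, 'f' from second => "cf"
  Position 3: 'a' from first, 'h' from second => "ah"
Result: chbhcfah

chbhcfah


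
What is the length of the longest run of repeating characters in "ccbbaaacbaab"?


Input: "ccbbaaacbaab"
Scanning for longest run:
  Position 1 ('c'): continues run of 'c', length=2
  Position 2 ('b'): new char, reset run to 1
  Position 3 ('b'): continues run of 'b', length=2
  Position 4 ('a'): new char, reset run to 1
  Position 5 ('a'): continues run of 'a', length=2
  Position 6 ('a'): continues run of 'a', length=3
  Position 7 ('c'): new char, reset run to 1
  Position 8 ('b'): new char, reset run to 1
  Position 9 ('a'): new char, reset run to 1
  Position 10 ('a'): continues run of 'a', length=2
  Position 11 ('b'): new char, reset run to 1
Longest run: 'a' with length 3

3


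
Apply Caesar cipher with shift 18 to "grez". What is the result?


Caesar cipher: shift "grez" by 18
  'g' (pos 6) + 18 = pos 24 = 'y'
  'r' (pos 17) + 18 = pos 9 = 'j'
  'e' (pos 4) + 18 = pos 22 = 'w'
  'z' (pos 25) + 18 = pos 17 = 'r'
Result: yjwr

yjwr


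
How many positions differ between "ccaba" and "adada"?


Comparing "ccaba" and "adada" position by position:
  Position 0: 'c' vs 'a' => DIFFER
  Position 1: 'c' vs 'd' => DIFFER
  Position 2: 'a' vs 'a' => same
  Position 3: 'b' vs 'd' => DIFFER
  Position 4: 'a' vs 'a' => same
Positions that differ: 3

3


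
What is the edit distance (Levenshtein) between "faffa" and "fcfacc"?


Computing edit distance: "faffa" -> "fcfacc"
DP table:
           f    c    f    a    c    c
      0    1    2    3    4    5    6
  f   1    0    1    2    3    4    5
  a   2    1    1    2    2    3    4
  f   3    2    2    1    2    3    4
  f   4    3    3    2    2    3    4
  a   5    4    4    3    2    3    4
Edit distance = dp[5][6] = 4

4


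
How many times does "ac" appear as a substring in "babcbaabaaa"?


Searching for "ac" in "babcbaabaaa"
Scanning each position:
  Position 0: "ba" => no
  Position 1: "ab" => no
  Position 2: "bc" => no
  Position 3: "cb" => no
  Position 4: "ba" => no
  Position 5: "aa" => no
  Position 6: "ab" => no
  Position 7: "ba" => no
  Position 8: "aa" => no
  Position 9: "aa" => no
Total occurrences: 0

0


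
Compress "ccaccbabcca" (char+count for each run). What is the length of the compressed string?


Input: ccaccbabcca
Runs:
  'c' x 2 => "c2"
  'a' x 1 => "a1"
  'c' x 2 => "c2"
  'b' x 1 => "b1"
  'a' x 1 => "a1"
  'b' x 1 => "b1"
  'c' x 2 => "c2"
  'a' x 1 => "a1"
Compressed: "c2a1c2b1a1b1c2a1"
Compressed length: 16

16


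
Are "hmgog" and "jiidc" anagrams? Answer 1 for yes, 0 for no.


Strings: "hmgog", "jiidc"
Sorted first:  gghmo
Sorted second: cdiij
Differ at position 0: 'g' vs 'c' => not anagrams

0


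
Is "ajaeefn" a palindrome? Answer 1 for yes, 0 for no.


Input: ajaeefn
Reversed: nfeeaja
  Compare pos 0 ('a') with pos 6 ('n'): MISMATCH
  Compare pos 1 ('j') with pos 5 ('f'): MISMATCH
  Compare pos 2 ('a') with pos 4 ('e'): MISMATCH
Result: not a palindrome

0


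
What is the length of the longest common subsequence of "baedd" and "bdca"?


LCS of "baedd" and "bdca"
DP table:
           b    d    c    a
      0    0    0    0    0
  b   0    1    1    1    1
  a   0    1    1    1    2
  e   0    1    1    1    2
  d   0    1    2    2    2
  d   0    1    2    2    2
LCS length = dp[5][4] = 2

2


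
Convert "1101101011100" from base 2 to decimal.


Input: "1101101011100" in base 2
Positional expansion:
  Digit '1' (value 1) x 2^12 = 4096
  Digit '1' (value 1) x 2^11 = 2048
  Digit '0' (value 0) x 2^10 = 0
  Digit '1' (value 1) x 2^9 = 512
  Digit '1' (value 1) x 2^8 = 256
  Digit '0' (value 0) x 2^7 = 0
  Digit '1' (value 1) x 2^6 = 64
  Digit '0' (value 0) x 2^5 = 0
  Digit '1' (value 1) x 2^4 = 16
  Digit '1' (value 1) x 2^3 = 8
  Digit '1' (value 1) x 2^2 = 4
  Digit '0' (value 0) x 2^1 = 0
  Digit '0' (value 0) x 2^0 = 0
Sum = 7004

7004


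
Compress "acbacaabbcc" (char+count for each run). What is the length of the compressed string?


Input: acbacaabbcc
Runs:
  'a' x 1 => "a1"
  'c' x 1 => "c1"
  'b' x 1 => "b1"
  'a' x 1 => "a1"
  'c' x 1 => "c1"
  'a' x 2 => "a2"
  'b' x 2 => "b2"
  'c' x 2 => "c2"
Compressed: "a1c1b1a1c1a2b2c2"
Compressed length: 16

16


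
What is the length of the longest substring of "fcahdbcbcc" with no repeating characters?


Input: "fcahdbcbcc"
Sliding window (track last position of each char):
  Position 0 ('f'): window [0,0] length 1 -- new best
  Position 1 ('c'): window [0,1] length 2 -- new best
  Position 2 ('a'): window [0,2] length 3 -- new best
  Position 3 ('h'): window [0,3] length 4 -- new best
  Position 4 ('d'): window [0,4] length 5 -- new best
  Position 5 ('b'): window [0,5] length 6 -- new best
  Position 6 ('c'): repeat (last at 1), move window start to 2
  Position 6 ('c'): window [2,6] length 5
  Position 7 ('b'): repeat (last at 5), move window start to 6
  Position 7 ('b'): window [6,7] length 2
  Position 8 ('c'): repeat (last at 6), move window start to 7
  Position 8 ('c'): window [7,8] length 2
  Position 9 ('c'): repeat (last at 8), move window start to 9
  Position 9 ('c'): window [9,9] length 1
Longest substring with no repeats: "fcahdb" with length 6

6


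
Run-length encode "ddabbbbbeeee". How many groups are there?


Input: ddabbbbbeeee
Scanning for consecutive runs:
  Group 1: 'd' x 2 (positions 0-1)
  Group 2: 'a' x 1 (positions 2-2)
  Group 3: 'b' x 5 (positions 3-7)
  Group 4: 'e' x 4 (positions 8-11)
Total groups: 4

4


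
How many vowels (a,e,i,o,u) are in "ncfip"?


Input: ncfip
Checking each character:
  'n' at position 0: consonant
  'c' at position 1: consonant
  'f' at position 2: consonant
  'i' at position 3: vowel (running total: 1)
  'p' at position 4: consonant
Total vowels: 1

1


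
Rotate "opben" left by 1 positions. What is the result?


Input: "opben", rotate left by 1
First 1 characters: "o"
Remaining characters: "pben"
Concatenate remaining + first: "pben" + "o" = "pbeno"

pbeno


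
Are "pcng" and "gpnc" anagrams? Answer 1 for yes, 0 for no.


Strings: "pcng", "gpnc"
Sorted first:  cgnp
Sorted second: cgnp
Sorted forms match => anagrams

1


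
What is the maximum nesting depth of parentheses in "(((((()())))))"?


Input: "(((((()())))))"
Tracking depth:
  Position 0 '(': depth becomes 1
  Position 1 '(': depth becomes 2
  Position 2 '(': depth becomes 3
  Position 3 '(': depth becomes 4
  Position 4 '(': depth becomes 5
  Position 5 '(': depth becomes 6
  Position 6 ')': depth becomes 5
  Position 7 '(': depth becomes 6
  Position 8 ')': depth becomes 5
  Position 9 ')': depth becomes 4
  Position 10 ')': depth becomes 3
  Position 11 ')': depth becomes 2
  Position 12 ')': depth becomes 1
  Position 13 ')': depth becomes 0
Maximum depth reached: 6

6


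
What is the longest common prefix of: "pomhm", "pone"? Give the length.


Words: pomhm, pone
  Position 0: all 'p' => match
  Position 1: all 'o' => match
  Position 2: ('m', 'n') => mismatch, stop
LCP = "po" (length 2)

2


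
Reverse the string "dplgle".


Input: dplgle
Reading characters right to left:
  Position 5: 'e'
  Position 4: 'l'
  Position 3: 'g'
  Position 2: 'l'
  Position 1: 'p'
  Position 0: 'd'
Reversed: elglpd

elglpd


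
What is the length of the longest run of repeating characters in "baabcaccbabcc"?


Input: "baabcaccbabcc"
Scanning for longest run:
  Position 1 ('a'): new char, reset run to 1
  Position 2 ('a'): continues run of 'a', length=2
  Position 3 ('b'): new char, reset run to 1
  Position 4 ('c'): new char, reset run to 1
  Position 5 ('a'): new char, reset run to 1
  Position 6 ('c'): new char, reset run to 1
  Position 7 ('c'): continues run of 'c', length=2
  Position 8 ('b'): new char, reset run to 1
  Position 9 ('a'): new char, reset run to 1
  Position 10 ('b'): new char, reset run to 1
  Position 11 ('c'): new char, reset run to 1
  Position 12 ('c'): continues run of 'c', length=2
Longest run: 'a' with length 2

2


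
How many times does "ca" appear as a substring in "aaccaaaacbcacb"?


Searching for "ca" in "aaccaaaacbcacb"
Scanning each position:
  Position 0: "aa" => no
  Position 1: "ac" => no
  Position 2: "cc" => no
  Position 3: "ca" => MATCH
  Position 4: "aa" => no
  Position 5: "aa" => no
  Position 6: "aa" => no
  Position 7: "ac" => no
  Position 8: "cb" => no
  Position 9: "bc" => no
  Position 10: "ca" => MATCH
  Position 11: "ac" => no
  Position 12: "cb" => no
Total occurrences: 2

2


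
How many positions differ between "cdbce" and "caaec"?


Comparing "cdbce" and "caaec" position by position:
  Position 0: 'c' vs 'c' => same
  Position 1: 'd' vs 'a' => DIFFER
  Position 2: 'b' vs 'a' => DIFFER
  Position 3: 'c' vs 'e' => DIFFER
  Position 4: 'e' vs 'c' => DIFFER
Positions that differ: 4

4


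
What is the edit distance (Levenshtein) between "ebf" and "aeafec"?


Computing edit distance: "ebf" -> "aeafec"
DP table:
           a    e    a    f    e    c
      0    1    2    3    4    5    6
  e   1    1    1    2    3    4    5
  b   2    2    2    2    3    4    5
  f   3    3    3    3    2    3    4
Edit distance = dp[3][6] = 4

4


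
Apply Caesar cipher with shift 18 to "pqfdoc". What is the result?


Caesar cipher: shift "pqfdoc" by 18
  'p' (pos 15) + 18 = pos 7 = 'h'
  'q' (pos 16) + 18 = pos 8 = 'i'
  'f' (pos 5) + 18 = pos 23 = 'x'
  'd' (pos 3) + 18 = pos 21 = 'v'
  'o' (pos 14) + 18 = pos 6 = 'g'
  'c' (pos 2) + 18 = pos 20 = 'u'
Result: hixvgu

hixvgu


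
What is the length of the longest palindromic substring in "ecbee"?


Input: "ecbee"
Checking substrings for palindromes:
  [3:5] "ee" (len 2) => palindrome
Longest palindromic substring: "ee" with length 2

2


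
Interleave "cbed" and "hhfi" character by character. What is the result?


Interleaving "cbed" and "hhfi":
  Position 0: 'c' from first, 'h' from second => "ch"
  Position 1: 'b' from first, 'h' from second => "bh"
  Position 2: 'e' from first, 'f' from second => "ef"
  Position 3: 'd' from first, 'i' from second => "di"
Result: chbhefdi

chbhefdi


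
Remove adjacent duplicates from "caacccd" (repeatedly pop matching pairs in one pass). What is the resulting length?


Input: caacccd
Stack-based adjacent duplicate removal:
  Read 'c': push. Stack: c
  Read 'a': push. Stack: ca
  Read 'a': matches stack top 'a' => pop. Stack: c
  Read 'c': matches stack top 'c' => pop. Stack: (empty)
  Read 'c': push. Stack: c
  Read 'c': matches stack top 'c' => pop. Stack: (empty)
  Read 'd': push. Stack: d
Final stack: "d" (length 1)

1


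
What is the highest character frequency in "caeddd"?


Input: caeddd
Character counts:
  'a': 1
  'c': 1
  'd': 3
  'e': 1
Maximum frequency: 3

3


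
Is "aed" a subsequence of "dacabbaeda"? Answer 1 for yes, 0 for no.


Check if "aed" is a subsequence of "dacabbaeda"
Greedy scan:
  Position 0 ('d'): no match needed
  Position 1 ('a'): matches sub[0] = 'a'
  Position 2 ('c'): no match needed
  Position 3 ('a'): no match needed
  Position 4 ('b'): no match needed
  Position 5 ('b'): no match needed
  Position 6 ('a'): no match needed
  Position 7 ('e'): matches sub[1] = 'e'
  Position 8 ('d'): matches sub[2] = 'd'
  Position 9 ('a'): no match needed
All 3 characters matched => is a subsequence

1


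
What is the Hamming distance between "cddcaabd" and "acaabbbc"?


Comparing "cddcaabd" and "acaabbbc" position by position:
  Position 0: 'c' vs 'a' => differ
  Position 1: 'd' vs 'c' => differ
  Position 2: 'd' vs 'a' => differ
  Position 3: 'c' vs 'a' => differ
  Position 4: 'a' vs 'b' => differ
  Position 5: 'a' vs 'b' => differ
  Position 6: 'b' vs 'b' => same
  Position 7: 'd' vs 'c' => differ
Total differences (Hamming distance): 7

7


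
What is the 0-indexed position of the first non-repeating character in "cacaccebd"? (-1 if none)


Input: cacaccebd
Character frequencies:
  'a': 2
  'b': 1
  'c': 4
  'd': 1
  'e': 1
Scanning left to right for freq == 1:
  Position 0 ('c'): freq=4, skip
  Position 1 ('a'): freq=2, skip
  Position 2 ('c'): freq=4, skip
  Position 3 ('a'): freq=2, skip
  Position 4 ('c'): freq=4, skip
  Position 5 ('c'): freq=4, skip
  Position 6 ('e'): unique! => answer = 6

6


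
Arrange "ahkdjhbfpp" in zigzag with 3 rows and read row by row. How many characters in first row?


Zigzag "ahkdjhbfpp" into 3 rows:
Placing characters:
  'a' => row 0
  'h' => row 1
  'k' => row 2
  'd' => row 1
  'j' => row 0
  'h' => row 1
  'b' => row 2
  'f' => row 1
  'p' => row 0
  'p' => row 1
Rows:
  Row 0: "ajp"
  Row 1: "hdhfp"
  Row 2: "kb"
First row length: 3

3


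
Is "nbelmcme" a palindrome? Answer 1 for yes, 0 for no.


Input: nbelmcme
Reversed: emcmlebn
  Compare pos 0 ('n') with pos 7 ('e'): MISMATCH
  Compare pos 1 ('b') with pos 6 ('m'): MISMATCH
  Compare pos 2 ('e') with pos 5 ('c'): MISMATCH
  Compare pos 3 ('l') with pos 4 ('m'): MISMATCH
Result: not a palindrome

0


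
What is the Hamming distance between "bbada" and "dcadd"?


Comparing "bbada" and "dcadd" position by position:
  Position 0: 'b' vs 'd' => differ
  Position 1: 'b' vs 'c' => differ
  Position 2: 'a' vs 'a' => same
  Position 3: 'd' vs 'd' => same
  Position 4: 'a' vs 'd' => differ
Total differences (Hamming distance): 3

3


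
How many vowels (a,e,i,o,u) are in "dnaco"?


Input: dnaco
Checking each character:
  'd' at position 0: consonant
  'n' at position 1: consonant
  'a' at position 2: vowel (running total: 1)
  'c' at position 3: consonant
  'o' at position 4: vowel (running total: 2)
Total vowels: 2

2


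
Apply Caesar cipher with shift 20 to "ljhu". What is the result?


Caesar cipher: shift "ljhu" by 20
  'l' (pos 11) + 20 = pos 5 = 'f'
  'j' (pos 9) + 20 = pos 3 = 'd'
  'h' (pos 7) + 20 = pos 1 = 'b'
  'u' (pos 20) + 20 = pos 14 = 'o'
Result: fdbo

fdbo


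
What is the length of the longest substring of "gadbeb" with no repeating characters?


Input: "gadbeb"
Sliding window (track last position of each char):
  Position 0 ('g'): window [0,0] length 1 -- new best
  Position 1 ('a'): window [0,1] length 2 -- new best
  Position 2 ('d'): window [0,2] length 3 -- new best
  Position 3 ('b'): window [0,3] length 4 -- new best
  Position 4 ('e'): window [0,4] length 5 -- new best
  Position 5 ('b'): repeat (last at 3), move window start to 4
  Position 5 ('b'): window [4,5] length 2
Longest substring with no repeats: "gadbe" with length 5

5


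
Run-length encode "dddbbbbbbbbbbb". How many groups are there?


Input: dddbbbbbbbbbbb
Scanning for consecutive runs:
  Group 1: 'd' x 3 (positions 0-2)
  Group 2: 'b' x 11 (positions 3-13)
Total groups: 2

2


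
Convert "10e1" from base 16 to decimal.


Input: "10e1" in base 16
Positional expansion:
  Digit '1' (value 1) x 16^3 = 4096
  Digit '0' (value 0) x 16^2 = 0
  Digit 'e' (value 14) x 16^1 = 224
  Digit '1' (value 1) x 16^0 = 1
Sum = 4321

4321


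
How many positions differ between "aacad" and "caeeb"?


Comparing "aacad" and "caeeb" position by position:
  Position 0: 'a' vs 'c' => DIFFER
  Position 1: 'a' vs 'a' => same
  Position 2: 'c' vs 'e' => DIFFER
  Position 3: 'a' vs 'e' => DIFFER
  Position 4: 'd' vs 'b' => DIFFER
Positions that differ: 4

4


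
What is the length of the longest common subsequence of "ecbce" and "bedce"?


LCS of "ecbce" and "bedce"
DP table:
           b    e    d    c    e
      0    0    0    0    0    0
  e   0    0    1    1    1    1
  c   0    0    1    1    2    2
  b   0    1    1    1    2    2
  c   0    1    1    1    2    2
  e   0    1    2    2    2    3
LCS length = dp[5][5] = 3

3


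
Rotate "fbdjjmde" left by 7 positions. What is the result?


Input: "fbdjjmde", rotate left by 7
First 7 characters: "fbdjjmd"
Remaining characters: "e"
Concatenate remaining + first: "e" + "fbdjjmd" = "efbdjjmd"

efbdjjmd


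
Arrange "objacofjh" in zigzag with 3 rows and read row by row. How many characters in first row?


Zigzag "objacofjh" into 3 rows:
Placing characters:
  'o' => row 0
  'b' => row 1
  'j' => row 2
  'a' => row 1
  'c' => row 0
  'o' => row 1
  'f' => row 2
  'j' => row 1
  'h' => row 0
Rows:
  Row 0: "och"
  Row 1: "baoj"
  Row 2: "jf"
First row length: 3

3


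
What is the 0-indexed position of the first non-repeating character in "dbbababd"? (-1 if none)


Input: dbbababd
Character frequencies:
  'a': 2
  'b': 4
  'd': 2
Scanning left to right for freq == 1:
  Position 0 ('d'): freq=2, skip
  Position 1 ('b'): freq=4, skip
  Position 2 ('b'): freq=4, skip
  Position 3 ('a'): freq=2, skip
  Position 4 ('b'): freq=4, skip
  Position 5 ('a'): freq=2, skip
  Position 6 ('b'): freq=4, skip
  Position 7 ('d'): freq=2, skip
  No unique character found => answer = -1

-1


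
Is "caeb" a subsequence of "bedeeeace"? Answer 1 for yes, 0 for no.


Check if "caeb" is a subsequence of "bedeeeace"
Greedy scan:
  Position 0 ('b'): no match needed
  Position 1 ('e'): no match needed
  Position 2 ('d'): no match needed
  Position 3 ('e'): no match needed
  Position 4 ('e'): no match needed
  Position 5 ('e'): no match needed
  Position 6 ('a'): no match needed
  Position 7 ('c'): matches sub[0] = 'c'
  Position 8 ('e'): no match needed
Only matched 1/4 characters => not a subsequence

0


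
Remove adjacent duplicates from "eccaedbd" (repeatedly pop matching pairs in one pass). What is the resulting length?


Input: eccaedbd
Stack-based adjacent duplicate removal:
  Read 'e': push. Stack: e
  Read 'c': push. Stack: ec
  Read 'c': matches stack top 'c' => pop. Stack: e
  Read 'a': push. Stack: ea
  Read 'e': push. Stack: eae
  Read 'd': push. Stack: eaed
  Read 'b': push. Stack: eaedb
  Read 'd': push. Stack: eaedbd
Final stack: "eaedbd" (length 6)

6


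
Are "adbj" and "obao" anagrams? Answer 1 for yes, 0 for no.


Strings: "adbj", "obao"
Sorted first:  abdj
Sorted second: aboo
Differ at position 2: 'd' vs 'o' => not anagrams

0


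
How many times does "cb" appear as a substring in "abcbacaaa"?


Searching for "cb" in "abcbacaaa"
Scanning each position:
  Position 0: "ab" => no
  Position 1: "bc" => no
  Position 2: "cb" => MATCH
  Position 3: "ba" => no
  Position 4: "ac" => no
  Position 5: "ca" => no
  Position 6: "aa" => no
  Position 7: "aa" => no
Total occurrences: 1

1


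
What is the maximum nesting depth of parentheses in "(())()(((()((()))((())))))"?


Input: "(())()(((()((()))((())))))"
Tracking depth:
  Position 0 '(': depth becomes 1
  Position 1 '(': depth becomes 2
  Position 2 ')': depth becomes 1
  Position 3 ')': depth becomes 0
  Position 4 '(': depth becomes 1
  Position 5 ')': depth becomes 0
  Position 6 '(': depth becomes 1
  Position 7 '(': depth becomes 2
  Position 8 '(': depth becomes 3
  Position 9 '(': depth becomes 4
  Position 10 ')': depth becomes 3
  Position 11 '(': depth becomes 4
  Position 12 '(': depth becomes 5
  Position 13 '(': depth becomes 6
  Position 14 ')': depth becomes 5
  Position 15 ')': depth becomes 4
  Position 16 ')': depth becomes 3
  Position 17 '(': depth becomes 4
  Position 18 '(': depth becomes 5
  Position 19 '(': depth becomes 6
  Position 20 ')': depth becomes 5
  Position 21 ')': depth becomes 4
  Position 22 ')': depth becomes 3
  Position 23 ')': depth becomes 2
  Position 24 ')': depth becomes 1
  Position 25 ')': depth becomes 0
Maximum depth reached: 6

6


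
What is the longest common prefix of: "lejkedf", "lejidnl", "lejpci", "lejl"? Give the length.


Words: lejkedf, lejidnl, lejpci, lejl
  Position 0: all 'l' => match
  Position 1: all 'e' => match
  Position 2: all 'j' => match
  Position 3: ('k', 'i', 'p', 'l') => mismatch, stop
LCP = "lej" (length 3)

3


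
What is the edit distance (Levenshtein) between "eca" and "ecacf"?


Computing edit distance: "eca" -> "ecacf"
DP table:
           e    c    a    c    f
      0    1    2    3    4    5
  e   1    0    1    2    3    4
  c   2    1    0    1    2    3
  a   3    2    1    0    1    2
Edit distance = dp[3][5] = 2

2


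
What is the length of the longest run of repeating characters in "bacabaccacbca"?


Input: "bacabaccacbca"
Scanning for longest run:
  Position 1 ('a'): new char, reset run to 1
  Position 2 ('c'): new char, reset run to 1
  Position 3 ('a'): new char, reset run to 1
  Position 4 ('b'): new char, reset run to 1
  Position 5 ('a'): new char, reset run to 1
  Position 6 ('c'): new char, reset run to 1
  Position 7 ('c'): continues run of 'c', length=2
  Position 8 ('a'): new char, reset run to 1
  Position 9 ('c'): new char, reset run to 1
  Position 10 ('b'): new char, reset run to 1
  Position 11 ('c'): new char, reset run to 1
  Position 12 ('a'): new char, reset run to 1
Longest run: 'c' with length 2

2


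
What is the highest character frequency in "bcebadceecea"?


Input: bcebadceecea
Character counts:
  'a': 2
  'b': 2
  'c': 3
  'd': 1
  'e': 4
Maximum frequency: 4

4


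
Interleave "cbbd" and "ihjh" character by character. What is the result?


Interleaving "cbbd" and "ihjh":
  Position 0: 'c' from first, 'i' from second => "ci"
  Position 1: 'b' from first, 'h' from second => "bh"
  Position 2: 'b' from first, 'j' from second => "bj"
  Position 3: 'd' from first, 'h' from second => "dh"
Result: cibhbjdh

cibhbjdh


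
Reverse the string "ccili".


Input: ccili
Reading characters right to left:
  Position 4: 'i'
  Position 3: 'l'
  Position 2: 'i'
  Position 1: 'c'
  Position 0: 'c'
Reversed: ilicc

ilicc


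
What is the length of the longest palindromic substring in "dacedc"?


Input: "dacedc"
Checking substrings for palindromes:
  No multi-char palindromic substrings found
Longest palindromic substring: "d" with length 1

1


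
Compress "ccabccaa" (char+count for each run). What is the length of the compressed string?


Input: ccabccaa
Runs:
  'c' x 2 => "c2"
  'a' x 1 => "a1"
  'b' x 1 => "b1"
  'c' x 2 => "c2"
  'a' x 2 => "a2"
Compressed: "c2a1b1c2a2"
Compressed length: 10

10


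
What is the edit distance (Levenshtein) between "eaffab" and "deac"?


Computing edit distance: "eaffab" -> "deac"
DP table:
           d    e    a    c
      0    1    2    3    4
  e   1    1    1    2    3
  a   2    2    2    1    2
  f   3    3    3    2    2
  f   4    4    4    3    3
  a   5    5    5    4    4
  b   6    6    6    5    5
Edit distance = dp[6][4] = 5

5


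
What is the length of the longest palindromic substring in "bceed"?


Input: "bceed"
Checking substrings for palindromes:
  [2:4] "ee" (len 2) => palindrome
Longest palindromic substring: "ee" with length 2

2


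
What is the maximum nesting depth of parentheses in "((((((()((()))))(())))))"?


Input: "((((((()((()))))(())))))"
Tracking depth:
  Position 0 '(': depth becomes 1
  Position 1 '(': depth becomes 2
  Position 2 '(': depth becomes 3
  Position 3 '(': depth becomes 4
  Position 4 '(': depth becomes 5
  Position 5 '(': depth becomes 6
  Position 6 '(': depth becomes 7
  Position 7 ')': depth becomes 6
  Position 8 '(': depth becomes 7
  Position 9 '(': depth becomes 8
  Position 10 '(': depth becomes 9
  Position 11 ')': depth becomes 8
  Position 12 ')': depth becomes 7
  Position 13 ')': depth becomes 6
  Position 14 ')': depth becomes 5
  Position 15 ')': depth becomes 4
  Position 16 '(': depth becomes 5
  Position 17 '(': depth becomes 6
  Position 18 ')': depth becomes 5
  Position 19 ')': depth becomes 4
  Position 20 ')': depth becomes 3
  Position 21 ')': depth becomes 2
  Position 22 ')': depth becomes 1
  Position 23 ')': depth becomes 0
Maximum depth reached: 9

9


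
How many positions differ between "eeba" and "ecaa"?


Comparing "eeba" and "ecaa" position by position:
  Position 0: 'e' vs 'e' => same
  Position 1: 'e' vs 'c' => DIFFER
  Position 2: 'b' vs 'a' => DIFFER
  Position 3: 'a' vs 'a' => same
Positions that differ: 2

2


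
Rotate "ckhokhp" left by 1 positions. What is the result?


Input: "ckhokhp", rotate left by 1
First 1 characters: "c"
Remaining characters: "khokhp"
Concatenate remaining + first: "khokhp" + "c" = "khokhpc"

khokhpc


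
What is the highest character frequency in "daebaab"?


Input: daebaab
Character counts:
  'a': 3
  'b': 2
  'd': 1
  'e': 1
Maximum frequency: 3

3


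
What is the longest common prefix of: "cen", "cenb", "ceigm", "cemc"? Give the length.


Words: cen, cenb, ceigm, cemc
  Position 0: all 'c' => match
  Position 1: all 'e' => match
  Position 2: ('n', 'n', 'i', 'm') => mismatch, stop
LCP = "ce" (length 2)

2


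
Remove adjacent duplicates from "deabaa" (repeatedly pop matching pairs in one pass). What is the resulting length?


Input: deabaa
Stack-based adjacent duplicate removal:
  Read 'd': push. Stack: d
  Read 'e': push. Stack: de
  Read 'a': push. Stack: dea
  Read 'b': push. Stack: deab
  Read 'a': push. Stack: deaba
  Read 'a': matches stack top 'a' => pop. Stack: deab
Final stack: "deab" (length 4)

4


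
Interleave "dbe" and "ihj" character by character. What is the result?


Interleaving "dbe" and "ihj":
  Position 0: 'd' from first, 'i' from second => "di"
  Position 1: 'b' from first, 'h' from second => "bh"
  Position 2: 'e' from first, 'j' from second => "ej"
Result: dibhej

dibhej


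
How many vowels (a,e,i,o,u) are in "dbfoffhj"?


Input: dbfoffhj
Checking each character:
  'd' at position 0: consonant
  'b' at position 1: consonant
  'f' at position 2: consonant
  'o' at position 3: vowel (running total: 1)
  'f' at position 4: consonant
  'f' at position 5: consonant
  'h' at position 6: consonant
  'j' at position 7: consonant
Total vowels: 1

1


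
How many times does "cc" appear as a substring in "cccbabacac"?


Searching for "cc" in "cccbabacac"
Scanning each position:
  Position 0: "cc" => MATCH
  Position 1: "cc" => MATCH
  Position 2: "cb" => no
  Position 3: "ba" => no
  Position 4: "ab" => no
  Position 5: "ba" => no
  Position 6: "ac" => no
  Position 7: "ca" => no
  Position 8: "ac" => no
Total occurrences: 2

2


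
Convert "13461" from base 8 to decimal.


Input: "13461" in base 8
Positional expansion:
  Digit '1' (value 1) x 8^4 = 4096
  Digit '3' (value 3) x 8^3 = 1536
  Digit '4' (value 4) x 8^2 = 256
  Digit '6' (value 6) x 8^1 = 48
  Digit '1' (value 1) x 8^0 = 1
Sum = 5937

5937


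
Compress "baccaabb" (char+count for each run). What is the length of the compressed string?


Input: baccaabb
Runs:
  'b' x 1 => "b1"
  'a' x 1 => "a1"
  'c' x 2 => "c2"
  'a' x 2 => "a2"
  'b' x 2 => "b2"
Compressed: "b1a1c2a2b2"
Compressed length: 10

10


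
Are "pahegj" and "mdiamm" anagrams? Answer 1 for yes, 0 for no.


Strings: "pahegj", "mdiamm"
Sorted first:  aeghjp
Sorted second: adimmm
Differ at position 1: 'e' vs 'd' => not anagrams

0


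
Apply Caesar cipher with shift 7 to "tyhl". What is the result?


Caesar cipher: shift "tyhl" by 7
  't' (pos 19) + 7 = pos 0 = 'a'
  'y' (pos 24) + 7 = pos 5 = 'f'
  'h' (pos 7) + 7 = pos 14 = 'o'
  'l' (pos 11) + 7 = pos 18 = 's'
Result: afos

afos


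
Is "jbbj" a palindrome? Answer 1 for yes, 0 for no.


Input: jbbj
Reversed: jbbj
  Compare pos 0 ('j') with pos 3 ('j'): match
  Compare pos 1 ('b') with pos 2 ('b'): match
Result: palindrome

1


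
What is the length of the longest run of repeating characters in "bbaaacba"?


Input: "bbaaacba"
Scanning for longest run:
  Position 1 ('b'): continues run of 'b', length=2
  Position 2 ('a'): new char, reset run to 1
  Position 3 ('a'): continues run of 'a', length=2
  Position 4 ('a'): continues run of 'a', length=3
  Position 5 ('c'): new char, reset run to 1
  Position 6 ('b'): new char, reset run to 1
  Position 7 ('a'): new char, reset run to 1
Longest run: 'a' with length 3

3


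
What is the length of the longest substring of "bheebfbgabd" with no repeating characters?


Input: "bheebfbgabd"
Sliding window (track last position of each char):
  Position 0 ('b'): window [0,0] length 1 -- new best
  Position 1 ('h'): window [0,1] length 2 -- new best
  Position 2 ('e'): window [0,2] length 3 -- new best
  Position 3 ('e'): repeat (last at 2), move window start to 3
  Position 3 ('e'): window [3,3] length 1
  Position 4 ('b'): window [3,4] length 2
  Position 5 ('f'): window [3,5] length 3
  Position 6 ('b'): repeat (last at 4), move window start to 5
  Position 6 ('b'): window [5,6] length 2
  Position 7 ('g'): window [5,7] length 3
  Position 8 ('a'): window [5,8] length 4 -- new best
  Position 9 ('b'): repeat (last at 6), move window start to 7
  Position 9 ('b'): window [7,9] length 3
  Position 10 ('d'): window [7,10] length 4
Longest substring with no repeats: "fbga" with length 4

4


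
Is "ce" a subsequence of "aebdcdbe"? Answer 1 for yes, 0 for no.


Check if "ce" is a subsequence of "aebdcdbe"
Greedy scan:
  Position 0 ('a'): no match needed
  Position 1 ('e'): no match needed
  Position 2 ('b'): no match needed
  Position 3 ('d'): no match needed
  Position 4 ('c'): matches sub[0] = 'c'
  Position 5 ('d'): no match needed
  Position 6 ('b'): no match needed
  Position 7 ('e'): matches sub[1] = 'e'
All 2 characters matched => is a subsequence

1


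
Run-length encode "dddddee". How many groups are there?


Input: dddddee
Scanning for consecutive runs:
  Group 1: 'd' x 5 (positions 0-4)
  Group 2: 'e' x 2 (positions 5-6)
Total groups: 2

2


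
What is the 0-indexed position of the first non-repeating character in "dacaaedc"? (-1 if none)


Input: dacaaedc
Character frequencies:
  'a': 3
  'c': 2
  'd': 2
  'e': 1
Scanning left to right for freq == 1:
  Position 0 ('d'): freq=2, skip
  Position 1 ('a'): freq=3, skip
  Position 2 ('c'): freq=2, skip
  Position 3 ('a'): freq=3, skip
  Position 4 ('a'): freq=3, skip
  Position 5 ('e'): unique! => answer = 5

5


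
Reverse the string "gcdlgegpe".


Input: gcdlgegpe
Reading characters right to left:
  Position 8: 'e'
  Position 7: 'p'
  Position 6: 'g'
  Position 5: 'e'
  Position 4: 'g'
  Position 3: 'l'
  Position 2: 'd'
  Position 1: 'c'
  Position 0: 'g'
Reversed: epgegldcg

epgegldcg


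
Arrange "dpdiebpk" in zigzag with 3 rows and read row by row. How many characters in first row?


Zigzag "dpdiebpk" into 3 rows:
Placing characters:
  'd' => row 0
  'p' => row 1
  'd' => row 2
  'i' => row 1
  'e' => row 0
  'b' => row 1
  'p' => row 2
  'k' => row 1
Rows:
  Row 0: "de"
  Row 1: "pibk"
  Row 2: "dp"
First row length: 2

2


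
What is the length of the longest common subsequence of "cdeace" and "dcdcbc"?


LCS of "cdeace" and "dcdcbc"
DP table:
           d    c    d    c    b    c
      0    0    0    0    0    0    0
  c   0    0    1    1    1    1    1
  d   0    1    1    2    2    2    2
  e   0    1    1    2    2    2    2
  a   0    1    1    2    2    2    2
  c   0    1    2    2    3    3    3
  e   0    1    2    2    3    3    3
LCS length = dp[6][6] = 3

3


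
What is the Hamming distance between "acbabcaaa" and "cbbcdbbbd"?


Comparing "acbabcaaa" and "cbbcdbbbd" position by position:
  Position 0: 'a' vs 'c' => differ
  Position 1: 'c' vs 'b' => differ
  Position 2: 'b' vs 'b' => same
  Position 3: 'a' vs 'c' => differ
  Position 4: 'b' vs 'd' => differ
  Position 5: 'c' vs 'b' => differ
  Position 6: 'a' vs 'b' => differ
  Position 7: 'a' vs 'b' => differ
  Position 8: 'a' vs 'd' => differ
Total differences (Hamming distance): 8

8


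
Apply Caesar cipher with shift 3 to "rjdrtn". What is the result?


Caesar cipher: shift "rjdrtn" by 3
  'r' (pos 17) + 3 = pos 20 = 'u'
  'j' (pos 9) + 3 = pos 12 = 'm'
  'd' (pos 3) + 3 = pos 6 = 'g'
  'r' (pos 17) + 3 = pos 20 = 'u'
  't' (pos 19) + 3 = pos 22 = 'w'
  'n' (pos 13) + 3 = pos 16 = 'q'
Result: umguwq

umguwq


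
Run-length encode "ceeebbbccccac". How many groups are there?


Input: ceeebbbccccac
Scanning for consecutive runs:
  Group 1: 'c' x 1 (positions 0-0)
  Group 2: 'e' x 3 (positions 1-3)
  Group 3: 'b' x 3 (positions 4-6)
  Group 4: 'c' x 4 (positions 7-10)
  Group 5: 'a' x 1 (positions 11-11)
  Group 6: 'c' x 1 (positions 12-12)
Total groups: 6

6


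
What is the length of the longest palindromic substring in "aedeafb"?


Input: "aedeafb"
Checking substrings for palindromes:
  [0:5] "aedea" (len 5) => palindrome
  [1:4] "ede" (len 3) => palindrome
Longest palindromic substring: "aedea" with length 5

5


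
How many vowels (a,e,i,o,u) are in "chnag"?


Input: chnag
Checking each character:
  'c' at position 0: consonant
  'h' at position 1: consonant
  'n' at position 2: consonant
  'a' at position 3: vowel (running total: 1)
  'g' at position 4: consonant
Total vowels: 1

1


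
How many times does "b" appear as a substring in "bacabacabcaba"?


Searching for "b" in "bacabacabcaba"
Scanning each position:
  Position 0: "b" => MATCH
  Position 1: "a" => no
  Position 2: "c" => no
  Position 3: "a" => no
  Position 4: "b" => MATCH
  Position 5: "a" => no
  Position 6: "c" => no
  Position 7: "a" => no
  Position 8: "b" => MATCH
  Position 9: "c" => no
  Position 10: "a" => no
  Position 11: "b" => MATCH
  Position 12: "a" => no
Total occurrences: 4

4


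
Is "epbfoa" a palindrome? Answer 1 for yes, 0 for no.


Input: epbfoa
Reversed: aofbpe
  Compare pos 0 ('e') with pos 5 ('a'): MISMATCH
  Compare pos 1 ('p') with pos 4 ('o'): MISMATCH
  Compare pos 2 ('b') with pos 3 ('f'): MISMATCH
Result: not a palindrome

0


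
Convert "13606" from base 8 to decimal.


Input: "13606" in base 8
Positional expansion:
  Digit '1' (value 1) x 8^4 = 4096
  Digit '3' (value 3) x 8^3 = 1536
  Digit '6' (value 6) x 8^2 = 384
  Digit '0' (value 0) x 8^1 = 0
  Digit '6' (value 6) x 8^0 = 6
Sum = 6022

6022
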